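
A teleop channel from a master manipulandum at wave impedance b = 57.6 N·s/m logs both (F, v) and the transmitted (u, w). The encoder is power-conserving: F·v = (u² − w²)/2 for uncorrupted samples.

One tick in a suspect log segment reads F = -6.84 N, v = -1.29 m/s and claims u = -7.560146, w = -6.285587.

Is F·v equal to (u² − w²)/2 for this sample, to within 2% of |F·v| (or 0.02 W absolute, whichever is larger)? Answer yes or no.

yes

F·v = (-6.84)×(-1.29) = 8.823600 W.
(u² − w²)/2 = (57.155808 − 39.508604)/2 = 8.823602 W.
|Δ| = 0.000002;  2% of max(1, |F·v|) = 0.176472.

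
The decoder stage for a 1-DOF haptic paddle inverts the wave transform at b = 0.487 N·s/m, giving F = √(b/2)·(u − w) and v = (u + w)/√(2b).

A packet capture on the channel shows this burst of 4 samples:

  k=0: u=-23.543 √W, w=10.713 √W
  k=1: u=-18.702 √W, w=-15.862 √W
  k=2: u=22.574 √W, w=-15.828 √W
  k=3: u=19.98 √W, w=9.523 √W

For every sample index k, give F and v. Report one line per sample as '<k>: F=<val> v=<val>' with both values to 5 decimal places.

k=0: u−w=-34.25600, u+w=-12.83000; √(b/2)=0.49346, √(2b)=0.98691; F=0.49346×(-34.256)=-16.90387, v=-12.83000/0.98691=-13.00011
k=1: u−w=-2.84000, u+w=-34.56400; √(b/2)=0.49346, √(2b)=0.98691; F=0.49346×(-2.84)=-1.40142, v=-34.56400/0.98691=-35.02229
k=2: u−w=38.40200, u+w=6.74600; √(b/2)=0.49346, √(2b)=0.98691; F=0.49346×38.402=18.94974, v=6.74600/0.98691=6.83545
k=3: u−w=10.45700, u+w=29.50300; √(b/2)=0.49346, √(2b)=0.98691; F=0.49346×10.457=5.16008, v=29.50300/0.98691=29.89418

0: F=-16.90387 v=-13.00011
1: F=-1.40142 v=-35.02229
2: F=18.94974 v=6.83545
3: F=5.16008 v=29.89418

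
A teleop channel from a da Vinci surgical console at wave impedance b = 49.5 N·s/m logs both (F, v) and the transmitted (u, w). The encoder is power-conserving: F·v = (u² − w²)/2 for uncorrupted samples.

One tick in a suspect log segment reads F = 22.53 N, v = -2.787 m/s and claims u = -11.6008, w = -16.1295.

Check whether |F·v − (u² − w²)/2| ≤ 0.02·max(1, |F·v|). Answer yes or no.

F·v = 22.53×(-2.787) = -62.791110 W.
(u² − w²)/2 = (134.578561 − 260.160770)/2 = -62.791105 W.
|Δ| = 0.000005;  2% of max(1, |F·v|) = 1.255822.

yes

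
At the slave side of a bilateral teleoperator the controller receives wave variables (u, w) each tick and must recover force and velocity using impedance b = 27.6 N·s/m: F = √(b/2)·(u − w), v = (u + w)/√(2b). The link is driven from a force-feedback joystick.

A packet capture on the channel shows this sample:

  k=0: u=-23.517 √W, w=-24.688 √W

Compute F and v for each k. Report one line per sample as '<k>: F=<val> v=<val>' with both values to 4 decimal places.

0: F=4.3501 v=-6.4882

k=0: u−w=1.1710, u+w=-48.2050; √(b/2)=3.7148, √(2b)=7.4297; F=3.7148×1.171=4.3501, v=-48.2050/7.4297=-6.4882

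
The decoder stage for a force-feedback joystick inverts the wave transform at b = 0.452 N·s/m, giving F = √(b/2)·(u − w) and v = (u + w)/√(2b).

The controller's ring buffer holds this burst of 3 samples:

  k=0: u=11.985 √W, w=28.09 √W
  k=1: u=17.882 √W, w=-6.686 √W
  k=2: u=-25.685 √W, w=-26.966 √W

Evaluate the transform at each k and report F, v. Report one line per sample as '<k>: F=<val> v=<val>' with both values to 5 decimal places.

0: F=-7.65623 v=42.14920
1: F=11.67949 v=11.77548
2: F=0.60898 v=-55.37611

k=0: u−w=-16.10500, u+w=40.07500; √(b/2)=0.47539, √(2b)=0.95079; F=0.47539×(-16.105)=-7.65623, v=40.07500/0.95079=42.14920
k=1: u−w=24.56800, u+w=11.19600; √(b/2)=0.47539, √(2b)=0.95079; F=0.47539×24.568=11.67949, v=11.19600/0.95079=11.77548
k=2: u−w=1.28100, u+w=-52.65100; √(b/2)=0.47539, √(2b)=0.95079; F=0.47539×1.281=0.60898, v=-52.65100/0.95079=-55.37611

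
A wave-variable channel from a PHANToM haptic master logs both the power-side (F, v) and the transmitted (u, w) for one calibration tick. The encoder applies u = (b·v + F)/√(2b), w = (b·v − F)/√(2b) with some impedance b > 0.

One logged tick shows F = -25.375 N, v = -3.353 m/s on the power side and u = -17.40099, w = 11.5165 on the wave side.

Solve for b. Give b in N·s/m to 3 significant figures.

u + w = -5.88449;  u + w = √(2b)·v, so √(2b) = -5.88449/(-3.353) = 1.75499.
b = (√(2b))²/2 = 3.08000/2 = 1.54000.
(Check via u − w = 2F/√(2b): u − w = -28.91749, 2F/√(2b) = -28.91750.)

b = 1.54 N·s/m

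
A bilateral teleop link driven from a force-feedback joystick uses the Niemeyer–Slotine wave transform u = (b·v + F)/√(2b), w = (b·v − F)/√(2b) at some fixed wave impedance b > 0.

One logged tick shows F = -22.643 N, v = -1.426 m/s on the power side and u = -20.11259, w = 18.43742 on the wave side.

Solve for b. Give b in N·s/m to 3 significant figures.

u + w = -1.6752;  u + w = √(2b)·v, so √(2b) = -1.6752/(-1.426) = 1.1747.
b = (√(2b))²/2 = 1.3800/2 = 0.6900.
(Check via u − w = 2F/√(2b): u − w = -38.5500, 2F/√(2b) = -38.5500.)

b = 0.69 N·s/m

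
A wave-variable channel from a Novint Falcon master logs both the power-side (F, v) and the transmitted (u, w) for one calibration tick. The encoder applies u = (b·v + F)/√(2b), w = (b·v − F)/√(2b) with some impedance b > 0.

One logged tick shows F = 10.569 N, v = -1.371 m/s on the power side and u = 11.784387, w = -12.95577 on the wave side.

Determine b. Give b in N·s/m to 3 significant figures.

b = 0.365 N·s/m

u + w = -1.171383;  u + w = √(2b)·v, so √(2b) = -1.171383/(-1.371) = 0.854400.
b = (√(2b))²/2 = 0.730000/2 = 0.365000.
(Check via u − w = 2F/√(2b): u − w = 24.740157, 2F/√(2b) = 24.740156.)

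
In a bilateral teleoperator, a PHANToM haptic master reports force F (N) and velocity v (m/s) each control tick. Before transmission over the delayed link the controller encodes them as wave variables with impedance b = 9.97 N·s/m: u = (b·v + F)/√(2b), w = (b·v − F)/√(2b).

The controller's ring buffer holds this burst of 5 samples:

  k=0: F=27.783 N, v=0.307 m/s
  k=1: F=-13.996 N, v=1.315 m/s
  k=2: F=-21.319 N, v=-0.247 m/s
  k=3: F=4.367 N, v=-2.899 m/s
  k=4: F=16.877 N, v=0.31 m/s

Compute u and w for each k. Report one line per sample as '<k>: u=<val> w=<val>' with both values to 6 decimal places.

k=0: b·v=9.97×0.307=3.060790; √(2b)=4.465423; u=(3.060790+27.783)/4.465423=6.907250, w=(3.060790−27.783)/4.465423=-5.536365
k=1: b·v=9.97×1.315=13.110550; √(2b)=4.465423; u=(13.110550+(-13.996))/4.465423=-0.198290, w=(13.110550−(-13.996))/4.465423=6.070321
k=2: b·v=9.97×(-0.247)=-2.462590; √(2b)=4.465423; u=(-2.462590+(-21.319))/4.465423=-5.325720, w=(-2.462590−(-21.319))/4.465423=4.222760
k=3: b·v=9.97×(-2.899)=-28.903030; √(2b)=4.465423; u=(-28.903030+4.367)/4.465423=-5.494671, w=(-28.903030−4.367)/4.465423=-7.450589
k=4: b·v=9.97×0.31=3.090700; √(2b)=4.465423; u=(3.090700+16.877)/4.465423=4.471626, w=(3.090700−16.877)/4.465423=-3.087345

0: u=6.907250 w=-5.536365
1: u=-0.198290 w=6.070321
2: u=-5.325720 w=4.222760
3: u=-5.494671 w=-7.450589
4: u=4.471626 w=-3.087345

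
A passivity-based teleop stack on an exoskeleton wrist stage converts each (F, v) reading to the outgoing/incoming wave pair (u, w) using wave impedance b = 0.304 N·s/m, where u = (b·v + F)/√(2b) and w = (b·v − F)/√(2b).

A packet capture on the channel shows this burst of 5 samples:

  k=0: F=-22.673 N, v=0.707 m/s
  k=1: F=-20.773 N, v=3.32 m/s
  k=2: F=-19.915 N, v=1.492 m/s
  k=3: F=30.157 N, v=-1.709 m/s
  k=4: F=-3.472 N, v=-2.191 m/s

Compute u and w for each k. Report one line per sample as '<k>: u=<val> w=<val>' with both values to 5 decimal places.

0: u=-28.80187 w=29.35315
1: u=-25.34644 w=27.93518
2: u=-24.95876 w=26.12214
3: u=38.00925 w=-39.34183
4: u=-5.30696 w=3.59854

k=0: b·v=0.304×0.707=0.21493; √(2b)=0.77974; u=(0.21493+(-22.673))/0.77974=-28.80187, w=(0.21493−(-22.673))/0.77974=29.35315
k=1: b·v=0.304×3.32=1.00928; √(2b)=0.77974; u=(1.00928+(-20.773))/0.77974=-25.34644, w=(1.00928−(-20.773))/0.77974=27.93518
k=2: b·v=0.304×1.492=0.45357; √(2b)=0.77974; u=(0.45357+(-19.915))/0.77974=-24.95876, w=(0.45357−(-19.915))/0.77974=26.12214
k=3: b·v=0.304×(-1.709)=-0.51954; √(2b)=0.77974; u=(-0.51954+30.157)/0.77974=38.00925, w=(-0.51954−30.157)/0.77974=-39.34183
k=4: b·v=0.304×(-2.191)=-0.66606; √(2b)=0.77974; u=(-0.66606+(-3.472))/0.77974=-5.30696, w=(-0.66606−(-3.472))/0.77974=3.59854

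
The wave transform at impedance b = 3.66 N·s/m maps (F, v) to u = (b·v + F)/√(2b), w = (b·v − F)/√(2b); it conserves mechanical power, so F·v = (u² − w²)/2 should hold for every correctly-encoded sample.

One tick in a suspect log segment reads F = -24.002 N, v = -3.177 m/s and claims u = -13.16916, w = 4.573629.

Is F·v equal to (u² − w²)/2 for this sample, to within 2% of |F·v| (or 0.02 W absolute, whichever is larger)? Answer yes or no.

F·v = (-24.002)×(-3.177) = 76.254354 W.
(u² − w²)/2 = (173.426775 − 20.918082)/2 = 76.254346 W.
|Δ| = 0.000008;  2% of max(1, |F·v|) = 1.525087.

yes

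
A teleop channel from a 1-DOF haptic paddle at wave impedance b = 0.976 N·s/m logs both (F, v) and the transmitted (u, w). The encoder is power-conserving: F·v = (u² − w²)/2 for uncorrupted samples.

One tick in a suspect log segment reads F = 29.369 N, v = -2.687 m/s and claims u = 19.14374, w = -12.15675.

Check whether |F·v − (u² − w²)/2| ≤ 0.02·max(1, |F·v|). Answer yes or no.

F·v = 29.369×(-2.687) = -78.9145 W.
(u² − w²)/2 = (366.4828 − 147.7866)/2 = 109.3481 W.
|Δ| = 188.2626;  2% of max(1, |F·v|) = 1.5783.

no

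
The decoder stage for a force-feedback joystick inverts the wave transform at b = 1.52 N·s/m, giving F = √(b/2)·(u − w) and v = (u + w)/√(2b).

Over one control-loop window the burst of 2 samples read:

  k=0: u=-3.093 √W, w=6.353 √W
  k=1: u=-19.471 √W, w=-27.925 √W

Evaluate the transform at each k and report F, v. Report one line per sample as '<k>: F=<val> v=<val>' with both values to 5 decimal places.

0: F=-8.23483 v=1.86974
1: F=7.37003 v=-27.18347

k=0: u−w=-9.44600, u+w=3.26000; √(b/2)=0.87178, √(2b)=1.74356; F=0.87178×(-9.446)=-8.23483, v=3.26000/1.74356=1.86974
k=1: u−w=8.45400, u+w=-47.39600; √(b/2)=0.87178, √(2b)=1.74356; F=0.87178×8.454=7.37003, v=-47.39600/1.74356=-27.18347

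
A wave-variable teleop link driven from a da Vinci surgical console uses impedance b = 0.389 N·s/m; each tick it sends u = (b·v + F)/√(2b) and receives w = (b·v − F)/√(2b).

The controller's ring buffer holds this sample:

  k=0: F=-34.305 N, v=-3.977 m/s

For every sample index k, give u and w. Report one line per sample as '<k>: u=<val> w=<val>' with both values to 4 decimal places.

0: u=-40.6466 w=37.1387

k=0: b·v=0.389×(-3.977)=-1.5471; √(2b)=0.8820; u=(-1.5471+(-34.305))/0.8820=-40.6466, w=(-1.5471−(-34.305))/0.8820=37.1387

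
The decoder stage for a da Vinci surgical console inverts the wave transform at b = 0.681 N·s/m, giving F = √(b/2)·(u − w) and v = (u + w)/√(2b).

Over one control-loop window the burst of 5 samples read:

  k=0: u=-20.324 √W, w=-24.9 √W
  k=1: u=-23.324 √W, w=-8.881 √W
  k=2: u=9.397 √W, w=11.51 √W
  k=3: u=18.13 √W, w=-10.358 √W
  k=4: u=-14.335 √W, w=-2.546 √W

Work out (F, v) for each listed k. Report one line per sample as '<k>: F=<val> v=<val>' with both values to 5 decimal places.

0: F=2.67020 v=-38.75078
1: F=-8.42783 v=-27.59528
2: F=-1.23299 v=17.91444
3: F=16.62343 v=6.65954
4: F=-6.87916 v=-14.46471

k=0: u−w=4.57600, u+w=-45.22400; √(b/2)=0.58352, √(2b)=1.16705; F=0.58352×4.576=2.67020, v=-45.22400/1.16705=-38.75078
k=1: u−w=-14.44300, u+w=-32.20500; √(b/2)=0.58352, √(2b)=1.16705; F=0.58352×(-14.443)=-8.42783, v=-32.20500/1.16705=-27.59528
k=2: u−w=-2.11300, u+w=20.90700; √(b/2)=0.58352, √(2b)=1.16705; F=0.58352×(-2.113)=-1.23299, v=20.90700/1.16705=17.91444
k=3: u−w=28.48800, u+w=7.77200; √(b/2)=0.58352, √(2b)=1.16705; F=0.58352×28.488=16.62343, v=7.77200/1.16705=6.65954
k=4: u−w=-11.78900, u+w=-16.88100; √(b/2)=0.58352, √(2b)=1.16705; F=0.58352×(-11.789)=-6.87916, v=-16.88100/1.16705=-14.46471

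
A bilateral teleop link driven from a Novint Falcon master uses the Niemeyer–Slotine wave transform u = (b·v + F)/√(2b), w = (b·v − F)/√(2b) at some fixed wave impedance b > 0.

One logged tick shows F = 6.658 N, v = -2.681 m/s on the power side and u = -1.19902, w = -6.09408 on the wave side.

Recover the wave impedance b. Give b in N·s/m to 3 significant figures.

b = 3.7 N·s/m

u + w = -7.29310;  u + w = √(2b)·v, so √(2b) = -7.29310/(-2.681) = 2.72029.
b = (√(2b))²/2 = 7.39998/2 = 3.69999.
(Check via u − w = 2F/√(2b): u − w = 4.89506, 2F/√(2b) = 4.89506.)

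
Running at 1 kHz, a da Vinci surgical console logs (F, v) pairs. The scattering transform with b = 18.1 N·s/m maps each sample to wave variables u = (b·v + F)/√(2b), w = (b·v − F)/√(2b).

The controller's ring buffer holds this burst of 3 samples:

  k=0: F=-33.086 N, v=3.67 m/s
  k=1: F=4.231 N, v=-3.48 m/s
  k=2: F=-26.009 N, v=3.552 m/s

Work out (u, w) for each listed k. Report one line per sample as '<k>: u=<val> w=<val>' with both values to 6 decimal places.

k=0: b·v=18.1×3.67=66.427000; √(2b)=6.016644; u=(66.427000+(-33.086))/6.016644=5.541462, w=(66.427000−(-33.086))/6.016644=16.539620
k=1: b·v=18.1×(-3.48)=-62.988000; √(2b)=6.016644; u=(-62.988000+4.231)/6.016644=-9.765744, w=(-62.988000−4.231)/6.016644=-11.172176
k=2: b·v=18.1×3.552=64.291200; √(2b)=6.016644; u=(64.291200+(-26.009))/6.016644=6.362717, w=(64.291200−(-26.009))/6.016644=15.008401

0: u=5.541462 w=16.539620
1: u=-9.765744 w=-11.172176
2: u=6.362717 w=15.008401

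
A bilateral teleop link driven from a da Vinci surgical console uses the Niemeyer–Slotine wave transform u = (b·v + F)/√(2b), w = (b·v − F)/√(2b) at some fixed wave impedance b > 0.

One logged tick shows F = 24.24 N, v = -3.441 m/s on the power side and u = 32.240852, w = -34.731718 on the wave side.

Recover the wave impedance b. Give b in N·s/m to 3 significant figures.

b = 0.262 N·s/m

u + w = -2.490866;  u + w = √(2b)·v, so √(2b) = -2.490866/(-3.441) = 0.723879.
b = (√(2b))²/2 = 0.524000/2 = 0.262000.
(Check via u − w = 2F/√(2b): u − w = 66.972570, 2F/√(2b) = 66.972563.)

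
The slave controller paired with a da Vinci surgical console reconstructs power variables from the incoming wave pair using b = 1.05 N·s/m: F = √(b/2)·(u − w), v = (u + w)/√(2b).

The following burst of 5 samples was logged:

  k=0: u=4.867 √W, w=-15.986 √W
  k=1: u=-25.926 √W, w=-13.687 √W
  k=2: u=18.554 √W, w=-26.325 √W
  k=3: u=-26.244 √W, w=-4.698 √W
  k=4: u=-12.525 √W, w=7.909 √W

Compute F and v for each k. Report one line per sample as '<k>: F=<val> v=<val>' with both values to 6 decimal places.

0: F=15.109434 v=-7.672839
1: F=-8.867998 v=-27.335567
2: F=32.517925 v=-5.362499
3: F=-15.611560 v=-21.352009
4: F=-14.805840 v=-3.185343

k=0: u−w=20.853000, u+w=-11.119000; √(b/2)=0.724569, √(2b)=1.449138; F=0.724569×20.853=15.109434, v=-11.119000/1.449138=-7.672839
k=1: u−w=-12.239000, u+w=-39.613000; √(b/2)=0.724569, √(2b)=1.449138; F=0.724569×(-12.239)=-8.867998, v=-39.613000/1.449138=-27.335567
k=2: u−w=44.879000, u+w=-7.771000; √(b/2)=0.724569, √(2b)=1.449138; F=0.724569×44.879=32.517925, v=-7.771000/1.449138=-5.362499
k=3: u−w=-21.546000, u+w=-30.942000; √(b/2)=0.724569, √(2b)=1.449138; F=0.724569×(-21.546)=-15.611560, v=-30.942000/1.449138=-21.352009
k=4: u−w=-20.434000, u+w=-4.616000; √(b/2)=0.724569, √(2b)=1.449138; F=0.724569×(-20.434)=-14.805840, v=-4.616000/1.449138=-3.185343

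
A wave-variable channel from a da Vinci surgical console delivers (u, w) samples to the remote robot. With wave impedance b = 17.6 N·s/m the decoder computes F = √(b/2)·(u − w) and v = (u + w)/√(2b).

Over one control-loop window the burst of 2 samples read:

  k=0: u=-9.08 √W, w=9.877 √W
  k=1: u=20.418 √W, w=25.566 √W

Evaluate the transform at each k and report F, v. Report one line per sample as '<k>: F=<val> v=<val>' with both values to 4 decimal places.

k=0: u−w=-18.9570, u+w=0.7970; √(b/2)=2.9665, √(2b)=5.9330; F=2.9665×(-18.957)=-56.2355, v=0.7970/5.9330=0.1343
k=1: u−w=-5.1480, u+w=45.9840; √(b/2)=2.9665, √(2b)=5.9330; F=2.9665×(-5.148)=-15.2714, v=45.9840/5.9330=7.7506

0: F=-56.2355 v=0.1343
1: F=-15.2714 v=7.7506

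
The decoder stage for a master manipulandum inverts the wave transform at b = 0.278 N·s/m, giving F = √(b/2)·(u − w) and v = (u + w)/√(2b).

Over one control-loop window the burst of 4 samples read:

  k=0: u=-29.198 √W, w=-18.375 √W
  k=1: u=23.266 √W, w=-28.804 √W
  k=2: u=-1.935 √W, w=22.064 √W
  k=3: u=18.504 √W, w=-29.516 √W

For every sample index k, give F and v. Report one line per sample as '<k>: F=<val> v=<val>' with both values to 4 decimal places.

k=0: u−w=-10.8230, u+w=-47.5730; √(b/2)=0.3728, √(2b)=0.7457; F=0.3728×(-10.823)=-4.0351, v=-47.5730/0.7457=-63.8004
k=1: u−w=52.0700, u+w=-5.5380; √(b/2)=0.3728, √(2b)=0.7457; F=0.3728×52.07=19.4131, v=-5.5380/0.7457=-7.4270
k=2: u−w=-23.9990, u+w=20.1290; √(b/2)=0.3728, √(2b)=0.7457; F=0.3728×(-23.999)=-8.9475, v=20.1290/0.7457=26.9951
k=3: u−w=48.0200, u+w=-11.0120; √(b/2)=0.3728, √(2b)=0.7457; F=0.3728×48.02=17.9032, v=-11.0120/0.7457=-14.7682

0: F=-4.0351 v=-63.8004
1: F=19.4131 v=-7.4270
2: F=-8.9475 v=26.9951
3: F=17.9032 v=-14.7682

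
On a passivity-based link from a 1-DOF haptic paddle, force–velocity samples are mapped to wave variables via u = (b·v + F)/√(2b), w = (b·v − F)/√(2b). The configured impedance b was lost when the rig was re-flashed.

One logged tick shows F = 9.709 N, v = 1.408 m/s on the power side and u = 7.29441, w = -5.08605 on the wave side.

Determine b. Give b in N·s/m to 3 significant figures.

u + w = 2.20836;  u + w = √(2b)·v, so √(2b) = 2.20836/1.408 = 1.56844.
b = (√(2b))²/2 = 2.46000/2 = 1.23000.
(Check via u − w = 2F/√(2b): u − w = 12.38046, 2F/√(2b) = 12.38047.)

b = 1.23 N·s/m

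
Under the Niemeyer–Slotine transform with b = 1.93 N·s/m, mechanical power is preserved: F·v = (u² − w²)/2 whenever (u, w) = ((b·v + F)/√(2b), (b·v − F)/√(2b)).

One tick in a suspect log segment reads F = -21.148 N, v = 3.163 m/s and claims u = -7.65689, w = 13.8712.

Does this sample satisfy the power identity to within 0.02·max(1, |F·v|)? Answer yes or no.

yes

F·v = (-21.148)×3.163 = -66.89112 W.
(u² − w²)/2 = (58.62796 − 192.41019)/2 = -66.89111 W.
|Δ| = 0.00001;  2% of max(1, |F·v|) = 1.33782.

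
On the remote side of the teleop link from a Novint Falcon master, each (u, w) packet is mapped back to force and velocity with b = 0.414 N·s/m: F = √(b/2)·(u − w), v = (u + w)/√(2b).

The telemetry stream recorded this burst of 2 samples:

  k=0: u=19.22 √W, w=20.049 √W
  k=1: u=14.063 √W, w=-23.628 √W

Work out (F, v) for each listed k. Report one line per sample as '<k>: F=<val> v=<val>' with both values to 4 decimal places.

0: F=-0.3772 v=43.1554
1: F=17.1484 v=-10.5116

k=0: u−w=-0.8290, u+w=39.2690; √(b/2)=0.4550, √(2b)=0.9099; F=0.4550×(-0.829)=-0.3772, v=39.2690/0.9099=43.1554
k=1: u−w=37.6910, u+w=-9.5650; √(b/2)=0.4550, √(2b)=0.9099; F=0.4550×37.691=17.1484, v=-9.5650/0.9099=-10.5116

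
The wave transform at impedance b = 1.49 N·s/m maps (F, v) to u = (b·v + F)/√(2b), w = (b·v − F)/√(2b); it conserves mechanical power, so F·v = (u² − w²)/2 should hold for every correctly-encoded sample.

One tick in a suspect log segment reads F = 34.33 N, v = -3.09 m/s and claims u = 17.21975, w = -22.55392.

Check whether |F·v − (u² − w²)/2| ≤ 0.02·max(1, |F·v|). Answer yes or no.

F·v = 34.33×(-3.09) = -106.07970 W.
(u² − w²)/2 = (296.51979 − 508.67931)/2 = -106.07976 W.
|Δ| = 0.00006;  2% of max(1, |F·v|) = 2.12159.

yes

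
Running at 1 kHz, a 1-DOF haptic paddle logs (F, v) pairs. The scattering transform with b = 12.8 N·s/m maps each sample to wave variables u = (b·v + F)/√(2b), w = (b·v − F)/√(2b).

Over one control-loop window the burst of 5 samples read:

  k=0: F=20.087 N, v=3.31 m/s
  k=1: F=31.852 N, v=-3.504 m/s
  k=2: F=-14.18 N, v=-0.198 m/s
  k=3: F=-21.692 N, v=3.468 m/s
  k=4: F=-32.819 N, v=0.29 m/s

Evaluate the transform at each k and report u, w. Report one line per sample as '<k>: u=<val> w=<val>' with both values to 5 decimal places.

0: u=12.34375 w=4.40367
1: u=-2.56919 w=-15.15980
2: u=-3.30347 w=2.30166
3: u=4.48617 w=13.06068
4: u=-5.75278 w=7.22007

k=0: b·v=12.8×3.31=42.36800; √(2b)=5.05964; u=(42.36800+20.087)/5.05964=12.34375, w=(42.36800−20.087)/5.05964=4.40367
k=1: b·v=12.8×(-3.504)=-44.85120; √(2b)=5.05964; u=(-44.85120+31.852)/5.05964=-2.56919, w=(-44.85120−31.852)/5.05964=-15.15980
k=2: b·v=12.8×(-0.198)=-2.53440; √(2b)=5.05964; u=(-2.53440+(-14.18))/5.05964=-3.30347, w=(-2.53440−(-14.18))/5.05964=2.30166
k=3: b·v=12.8×3.468=44.39040; √(2b)=5.05964; u=(44.39040+(-21.692))/5.05964=4.48617, w=(44.39040−(-21.692))/5.05964=13.06068
k=4: b·v=12.8×0.29=3.71200; √(2b)=5.05964; u=(3.71200+(-32.819))/5.05964=-5.75278, w=(3.71200−(-32.819))/5.05964=7.22007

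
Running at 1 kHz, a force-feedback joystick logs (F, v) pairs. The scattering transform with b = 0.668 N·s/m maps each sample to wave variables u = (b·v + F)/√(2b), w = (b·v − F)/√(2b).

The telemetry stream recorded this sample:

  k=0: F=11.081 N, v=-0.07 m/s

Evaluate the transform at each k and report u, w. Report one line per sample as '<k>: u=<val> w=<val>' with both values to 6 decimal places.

k=0: b·v=0.668×(-0.07)=-0.046760; √(2b)=1.155855; u=(-0.046760+11.081)/1.155855=9.546391, w=(-0.046760−11.081)/1.155855=-9.627300

0: u=9.546391 w=-9.627300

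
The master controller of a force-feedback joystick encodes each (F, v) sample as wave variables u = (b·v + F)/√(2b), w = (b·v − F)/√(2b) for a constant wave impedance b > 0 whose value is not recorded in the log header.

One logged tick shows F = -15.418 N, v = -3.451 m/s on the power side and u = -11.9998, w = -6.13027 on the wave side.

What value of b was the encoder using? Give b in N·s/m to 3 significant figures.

u + w = -18.13007;  u + w = √(2b)·v, so √(2b) = -18.13007/(-3.451) = 5.25357.
b = (√(2b))²/2 = 27.60000/2 = 13.80000.
(Check via u − w = 2F/√(2b): u − w = -5.86953, 2F/√(2b) = -5.86953.)

b = 13.8 N·s/m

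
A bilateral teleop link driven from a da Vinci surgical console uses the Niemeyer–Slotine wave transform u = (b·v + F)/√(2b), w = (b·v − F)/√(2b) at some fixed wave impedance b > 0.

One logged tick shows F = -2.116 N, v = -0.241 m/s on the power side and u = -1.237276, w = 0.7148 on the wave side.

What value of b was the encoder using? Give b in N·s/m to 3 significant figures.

u + w = -0.522476;  u + w = √(2b)·v, so √(2b) = -0.522476/(-0.241) = 2.167950.
b = (√(2b))²/2 = 4.700008/2 = 2.350004.
(Check via u − w = 2F/√(2b): u − w = -1.952076, 2F/√(2b) = -1.952074.)

b = 2.35 N·s/m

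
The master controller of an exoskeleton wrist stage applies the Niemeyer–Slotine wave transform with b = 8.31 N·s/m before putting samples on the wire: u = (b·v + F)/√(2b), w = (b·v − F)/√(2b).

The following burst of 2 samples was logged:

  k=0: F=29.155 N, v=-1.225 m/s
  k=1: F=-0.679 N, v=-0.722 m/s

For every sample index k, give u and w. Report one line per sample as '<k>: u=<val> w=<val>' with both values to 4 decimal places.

k=0: b·v=8.31×(-1.225)=-10.1798; √(2b)=4.0768; u=(-10.1798+29.155)/4.0768=4.6545, w=(-10.1798−29.155)/4.0768=-9.6485
k=1: b·v=8.31×(-0.722)=-5.9998; √(2b)=4.0768; u=(-5.9998+(-0.679))/4.0768=-1.6383, w=(-5.9998−(-0.679))/4.0768=-1.3052

0: u=4.6545 w=-9.6485
1: u=-1.6383 w=-1.3052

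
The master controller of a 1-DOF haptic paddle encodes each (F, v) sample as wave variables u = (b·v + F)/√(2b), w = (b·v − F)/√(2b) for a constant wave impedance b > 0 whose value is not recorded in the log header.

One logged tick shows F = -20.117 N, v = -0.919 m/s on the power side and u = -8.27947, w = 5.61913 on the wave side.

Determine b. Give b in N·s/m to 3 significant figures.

u + w = -2.6603;  u + w = √(2b)·v, so √(2b) = -2.6603/(-0.919) = 2.8948.
b = (√(2b))²/2 = 8.3800/2 = 4.1900.
(Check via u − w = 2F/√(2b): u − w = -13.8986, 2F/√(2b) = -13.8986.)

b = 4.19 N·s/m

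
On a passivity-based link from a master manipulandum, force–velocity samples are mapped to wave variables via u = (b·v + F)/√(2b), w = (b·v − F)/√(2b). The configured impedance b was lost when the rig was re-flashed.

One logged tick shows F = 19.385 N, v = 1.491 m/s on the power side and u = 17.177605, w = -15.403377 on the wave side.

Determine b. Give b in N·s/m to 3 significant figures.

b = 0.708 N·s/m

u + w = 1.774228;  u + w = √(2b)·v, so √(2b) = 1.774228/1.491 = 1.189958.
b = (√(2b))²/2 = 1.416001/2 = 0.708001.
(Check via u − w = 2F/√(2b): u − w = 32.580982, 2F/√(2b) = 32.580970.)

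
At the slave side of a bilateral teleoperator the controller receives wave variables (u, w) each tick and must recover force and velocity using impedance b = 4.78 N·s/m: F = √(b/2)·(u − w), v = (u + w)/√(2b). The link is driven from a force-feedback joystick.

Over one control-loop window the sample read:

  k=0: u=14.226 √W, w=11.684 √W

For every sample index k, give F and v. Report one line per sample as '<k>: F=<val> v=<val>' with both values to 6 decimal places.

0: F=3.929837 v=8.379893

k=0: u−w=2.542000, u+w=25.910000; √(b/2)=1.545962, √(2b)=3.091925; F=1.545962×2.542=3.929837, v=25.910000/3.091925=8.379893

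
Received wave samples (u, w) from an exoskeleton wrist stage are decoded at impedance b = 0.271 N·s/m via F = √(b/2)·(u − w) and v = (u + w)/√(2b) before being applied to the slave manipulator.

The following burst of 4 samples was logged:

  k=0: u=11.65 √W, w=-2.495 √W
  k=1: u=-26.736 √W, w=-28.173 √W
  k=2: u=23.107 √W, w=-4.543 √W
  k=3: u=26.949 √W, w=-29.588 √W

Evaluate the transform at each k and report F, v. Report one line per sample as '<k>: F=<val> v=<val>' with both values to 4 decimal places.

0: F=5.2068 v=12.4354
1: F=0.5290 v=-74.5837
2: F=10.1781 v=25.2158
3: F=20.8115 v=-3.5846

k=0: u−w=14.1450, u+w=9.1550; √(b/2)=0.3681, √(2b)=0.7362; F=0.3681×14.145=5.2068, v=9.1550/0.7362=12.4354
k=1: u−w=1.4370, u+w=-54.9090; √(b/2)=0.3681, √(2b)=0.7362; F=0.3681×1.437=0.5290, v=-54.9090/0.7362=-74.5837
k=2: u−w=27.6500, u+w=18.5640; √(b/2)=0.3681, √(2b)=0.7362; F=0.3681×27.65=10.1781, v=18.5640/0.7362=25.2158
k=3: u−w=56.5370, u+w=-2.6390; √(b/2)=0.3681, √(2b)=0.7362; F=0.3681×56.537=20.8115, v=-2.6390/0.7362=-3.5846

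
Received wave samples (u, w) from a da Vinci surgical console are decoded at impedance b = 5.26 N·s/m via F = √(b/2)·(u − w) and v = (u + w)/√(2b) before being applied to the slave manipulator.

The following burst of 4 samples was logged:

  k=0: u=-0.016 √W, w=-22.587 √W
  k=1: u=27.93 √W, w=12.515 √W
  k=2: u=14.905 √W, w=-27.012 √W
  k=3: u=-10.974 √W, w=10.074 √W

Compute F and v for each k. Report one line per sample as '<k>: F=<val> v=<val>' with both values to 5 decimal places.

0: F=36.60401 v=-6.96880
1: F=24.99893 v=12.46973
2: F=67.97795 v=-3.73275
3: F=-34.13412 v=-0.27748

k=0: u−w=22.57100, u+w=-22.60300; √(b/2)=1.62173, √(2b)=3.24345; F=1.62173×22.571=36.60401, v=-22.60300/3.24345=-6.96880
k=1: u−w=15.41500, u+w=40.44500; √(b/2)=1.62173, √(2b)=3.24345; F=1.62173×15.415=24.99893, v=40.44500/3.24345=12.46973
k=2: u−w=41.91700, u+w=-12.10700; √(b/2)=1.62173, √(2b)=3.24345; F=1.62173×41.917=67.97795, v=-12.10700/3.24345=-3.73275
k=3: u−w=-21.04800, u+w=-0.90000; √(b/2)=1.62173, √(2b)=3.24345; F=1.62173×(-21.048)=-34.13412, v=-0.90000/3.24345=-0.27748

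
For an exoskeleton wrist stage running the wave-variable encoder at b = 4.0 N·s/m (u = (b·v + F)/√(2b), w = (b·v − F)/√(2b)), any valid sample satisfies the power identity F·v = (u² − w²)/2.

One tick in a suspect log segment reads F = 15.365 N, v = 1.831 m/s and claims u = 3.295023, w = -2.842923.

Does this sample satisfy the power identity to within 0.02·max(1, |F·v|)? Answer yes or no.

F·v = 15.365×1.831 = 28.133315 W.
(u² − w²)/2 = (10.857177 − 8.082211)/2 = 1.387483 W.
|Δ| = 26.745832;  2% of max(1, |F·v|) = 0.562666.

no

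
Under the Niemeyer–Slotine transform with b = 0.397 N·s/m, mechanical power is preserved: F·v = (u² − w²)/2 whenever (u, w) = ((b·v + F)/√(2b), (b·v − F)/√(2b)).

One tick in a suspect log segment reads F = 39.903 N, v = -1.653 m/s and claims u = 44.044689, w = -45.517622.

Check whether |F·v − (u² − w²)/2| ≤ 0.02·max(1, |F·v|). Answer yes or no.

yes

F·v = 39.903×(-1.653) = -65.959659 W.
(u² − w²)/2 = (1939.934629 − 2071.853913)/2 = -65.959642 W.
|Δ| = 0.000017;  2% of max(1, |F·v|) = 1.319193.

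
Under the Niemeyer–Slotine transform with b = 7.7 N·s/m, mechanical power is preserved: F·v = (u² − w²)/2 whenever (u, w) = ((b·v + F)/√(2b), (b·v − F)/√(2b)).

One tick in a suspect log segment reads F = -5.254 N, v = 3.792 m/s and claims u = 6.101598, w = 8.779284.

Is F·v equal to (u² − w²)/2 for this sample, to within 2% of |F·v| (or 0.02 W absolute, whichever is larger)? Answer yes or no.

yes

F·v = (-5.254)×3.792 = -19.923168 W.
(u² − w²)/2 = (37.229498 − 77.075828)/2 = -19.923165 W.
|Δ| = 0.000003;  2% of max(1, |F·v|) = 0.398463.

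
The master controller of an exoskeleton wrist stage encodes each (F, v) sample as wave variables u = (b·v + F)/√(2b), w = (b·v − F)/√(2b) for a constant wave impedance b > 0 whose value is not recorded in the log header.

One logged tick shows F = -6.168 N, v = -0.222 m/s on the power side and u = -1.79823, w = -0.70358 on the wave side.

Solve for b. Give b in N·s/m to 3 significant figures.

u + w = -2.5018;  u + w = √(2b)·v, so √(2b) = -2.5018/(-0.222) = 11.2694.
b = (√(2b))²/2 = 126.9997/2 = 63.4999.
(Check via u − w = 2F/√(2b): u − w = -1.0947, 2F/√(2b) = -1.0946.)

b = 63.5 N·s/m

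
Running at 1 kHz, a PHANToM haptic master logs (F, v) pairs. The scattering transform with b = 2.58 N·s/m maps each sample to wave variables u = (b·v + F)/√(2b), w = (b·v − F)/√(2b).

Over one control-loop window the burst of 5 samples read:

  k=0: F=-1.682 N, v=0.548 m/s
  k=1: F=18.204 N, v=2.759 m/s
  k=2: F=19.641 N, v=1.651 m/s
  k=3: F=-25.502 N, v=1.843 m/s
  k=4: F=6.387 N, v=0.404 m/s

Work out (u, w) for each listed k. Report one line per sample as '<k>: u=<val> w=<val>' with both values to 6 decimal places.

k=0: b·v=2.58×0.548=1.413840; √(2b)=2.271563; u=(1.413840+(-1.682))/2.271563=-0.118051, w=(1.413840−(-1.682))/2.271563=1.362868
k=1: b·v=2.58×2.759=7.118220; √(2b)=2.271563; u=(7.118220+18.204)/2.271563=11.147486, w=(7.118220−18.204)/2.271563=-4.880243
k=2: b·v=2.58×1.651=4.259580; √(2b)=2.271563; u=(4.259580+19.641)/2.271563=10.521644, w=(4.259580−19.641)/2.271563=-6.771293
k=3: b·v=2.58×1.843=4.754940; √(2b)=2.271563; u=(4.754940+(-25.502))/2.271563=-9.133384, w=(4.754940−(-25.502))/2.271563=13.319875
k=4: b·v=2.58×0.404=1.042320; √(2b)=2.271563; u=(1.042320+6.387)/2.271563=3.270576, w=(1.042320−6.387)/2.271563=-2.352864

0: u=-0.118051 w=1.362868
1: u=11.147486 w=-4.880243
2: u=10.521644 w=-6.771293
3: u=-9.133384 w=13.319875
4: u=3.270576 w=-2.352864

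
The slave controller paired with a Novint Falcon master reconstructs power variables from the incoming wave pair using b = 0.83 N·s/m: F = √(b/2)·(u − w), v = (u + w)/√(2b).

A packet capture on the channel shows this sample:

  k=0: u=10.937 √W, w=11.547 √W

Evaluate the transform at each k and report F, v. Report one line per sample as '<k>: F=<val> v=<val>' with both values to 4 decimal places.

0: F=-0.3930 v=17.4510

k=0: u−w=-0.6100, u+w=22.4840; √(b/2)=0.6442, √(2b)=1.2884; F=0.6442×(-0.61)=-0.3930, v=22.4840/1.2884=17.4510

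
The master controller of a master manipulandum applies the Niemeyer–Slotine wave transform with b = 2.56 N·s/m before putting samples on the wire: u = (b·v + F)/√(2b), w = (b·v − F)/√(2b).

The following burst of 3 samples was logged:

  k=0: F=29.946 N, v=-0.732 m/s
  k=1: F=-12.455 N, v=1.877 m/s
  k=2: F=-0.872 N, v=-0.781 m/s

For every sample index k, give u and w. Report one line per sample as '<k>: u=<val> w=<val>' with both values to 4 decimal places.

0: u=12.4062 w=-14.0626
1: u=-3.3808 w=7.6280
2: u=-1.2690 w=-0.4982

k=0: b·v=2.56×(-0.732)=-1.8739; √(2b)=2.2627; u=(-1.8739+29.946)/2.2627=12.4062, w=(-1.8739−29.946)/2.2627=-14.0626
k=1: b·v=2.56×1.877=4.8051; √(2b)=2.2627; u=(4.8051+(-12.455))/2.2627=-3.3808, w=(4.8051−(-12.455))/2.2627=7.6280
k=2: b·v=2.56×(-0.781)=-1.9994; √(2b)=2.2627; u=(-1.9994+(-0.872))/2.2627=-1.2690, w=(-1.9994−(-0.872))/2.2627=-0.4982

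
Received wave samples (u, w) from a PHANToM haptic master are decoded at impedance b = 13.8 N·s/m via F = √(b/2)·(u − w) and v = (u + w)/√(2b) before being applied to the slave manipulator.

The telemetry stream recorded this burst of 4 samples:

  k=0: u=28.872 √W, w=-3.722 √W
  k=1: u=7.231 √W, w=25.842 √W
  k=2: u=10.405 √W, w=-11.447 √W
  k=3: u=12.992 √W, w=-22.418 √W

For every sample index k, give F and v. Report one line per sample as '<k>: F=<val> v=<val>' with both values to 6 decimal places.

0: F=85.617434 v=4.787221
1: F=-48.887098 v=6.295338
2: F=57.400508 v=-0.198341
3: F=93.014461 v=-1.794208

k=0: u−w=32.594000, u+w=25.150000; √(b/2)=2.626785, √(2b)=5.253570; F=2.626785×32.594=85.617434, v=25.150000/5.253570=4.787221
k=1: u−w=-18.611000, u+w=33.073000; √(b/2)=2.626785, √(2b)=5.253570; F=2.626785×(-18.611)=-48.887098, v=33.073000/5.253570=6.295338
k=2: u−w=21.852000, u+w=-1.042000; √(b/2)=2.626785, √(2b)=5.253570; F=2.626785×21.852=57.400508, v=-1.042000/5.253570=-0.198341
k=3: u−w=35.410000, u+w=-9.426000; √(b/2)=2.626785, √(2b)=5.253570; F=2.626785×35.41=93.014461, v=-9.426000/5.253570=-1.794208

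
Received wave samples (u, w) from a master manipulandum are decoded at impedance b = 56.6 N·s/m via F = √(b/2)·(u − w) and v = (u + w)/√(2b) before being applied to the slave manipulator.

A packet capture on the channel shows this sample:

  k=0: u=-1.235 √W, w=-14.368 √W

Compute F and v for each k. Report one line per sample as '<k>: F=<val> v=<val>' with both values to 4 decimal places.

k=0: u−w=13.1330, u+w=-15.6030; √(b/2)=5.3198, √(2b)=10.6395; F=5.3198×13.133=69.8646, v=-15.6030/10.6395=-1.4665

0: F=69.8646 v=-1.4665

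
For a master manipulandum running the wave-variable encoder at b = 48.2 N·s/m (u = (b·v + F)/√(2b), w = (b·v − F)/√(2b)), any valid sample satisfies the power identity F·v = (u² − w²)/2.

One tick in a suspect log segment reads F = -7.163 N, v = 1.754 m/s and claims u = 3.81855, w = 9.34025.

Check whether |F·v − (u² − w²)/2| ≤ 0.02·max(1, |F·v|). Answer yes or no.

no

F·v = (-7.163)×1.754 = -12.56390 W.
(u² − w²)/2 = (14.58132 − 87.24027)/2 = -36.32947 W.
|Δ| = 23.76557;  2% of max(1, |F·v|) = 0.25128.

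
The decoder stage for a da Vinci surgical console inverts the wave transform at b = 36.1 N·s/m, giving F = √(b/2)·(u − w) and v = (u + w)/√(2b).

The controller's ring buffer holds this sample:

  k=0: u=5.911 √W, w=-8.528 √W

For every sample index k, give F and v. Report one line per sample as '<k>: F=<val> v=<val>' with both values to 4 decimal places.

0: F=61.3445 v=-0.3080

k=0: u−w=14.4390, u+w=-2.6170; √(b/2)=4.2485, √(2b)=8.4971; F=4.2485×14.439=61.3445, v=-2.6170/8.4971=-0.3080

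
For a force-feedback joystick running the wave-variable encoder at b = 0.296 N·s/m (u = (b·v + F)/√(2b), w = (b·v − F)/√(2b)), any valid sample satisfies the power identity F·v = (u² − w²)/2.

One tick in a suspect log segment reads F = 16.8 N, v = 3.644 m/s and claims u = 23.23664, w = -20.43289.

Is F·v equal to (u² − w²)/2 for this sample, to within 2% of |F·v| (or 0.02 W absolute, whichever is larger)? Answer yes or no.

F·v = 16.8×3.644 = 61.2192 W.
(u² − w²)/2 = (539.9414 − 417.5030)/2 = 61.2192 W.
|Δ| = 0.0000;  2% of max(1, |F·v|) = 1.2244.

yes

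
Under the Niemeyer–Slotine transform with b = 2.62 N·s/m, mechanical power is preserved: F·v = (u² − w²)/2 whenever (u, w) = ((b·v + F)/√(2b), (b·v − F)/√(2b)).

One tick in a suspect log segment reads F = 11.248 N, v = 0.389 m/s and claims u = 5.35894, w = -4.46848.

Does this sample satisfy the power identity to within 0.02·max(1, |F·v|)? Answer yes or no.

yes

F·v = 11.248×0.389 = 4.3755 W.
(u² − w²)/2 = (28.7182 − 19.9673)/2 = 4.3755 W.
|Δ| = 0.0000;  2% of max(1, |F·v|) = 0.0875.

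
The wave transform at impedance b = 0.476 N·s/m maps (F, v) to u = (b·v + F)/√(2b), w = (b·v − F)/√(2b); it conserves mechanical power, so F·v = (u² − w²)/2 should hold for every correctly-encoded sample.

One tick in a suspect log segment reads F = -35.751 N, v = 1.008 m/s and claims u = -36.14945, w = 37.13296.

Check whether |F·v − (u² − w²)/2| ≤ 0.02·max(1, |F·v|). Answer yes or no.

F·v = (-35.751)×1.008 = -36.03701 W.
(u² − w²)/2 = (1306.78274 − 1378.85672)/2 = -36.03699 W.
|Δ| = 0.00002;  2% of max(1, |F·v|) = 0.72074.

yes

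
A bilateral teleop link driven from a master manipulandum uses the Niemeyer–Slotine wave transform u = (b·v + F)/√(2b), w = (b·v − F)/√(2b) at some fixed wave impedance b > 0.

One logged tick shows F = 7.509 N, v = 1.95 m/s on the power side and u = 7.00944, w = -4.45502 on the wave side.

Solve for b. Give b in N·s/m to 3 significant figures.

b = 0.858 N·s/m

u + w = 2.55442;  u + w = √(2b)·v, so √(2b) = 2.55442/1.95 = 1.30996.
b = (√(2b))²/2 = 1.71599/2 = 0.85800.
(Check via u − w = 2F/√(2b): u − w = 11.46446, 2F/√(2b) = 11.46448.)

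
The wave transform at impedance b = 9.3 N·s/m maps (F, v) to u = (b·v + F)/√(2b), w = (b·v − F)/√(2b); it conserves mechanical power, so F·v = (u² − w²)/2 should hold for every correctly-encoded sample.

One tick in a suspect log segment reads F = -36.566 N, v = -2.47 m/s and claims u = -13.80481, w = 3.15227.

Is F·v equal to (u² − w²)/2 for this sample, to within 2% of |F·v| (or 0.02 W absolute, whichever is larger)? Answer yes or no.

F·v = (-36.566)×(-2.47) = 90.31802 W.
(u² − w²)/2 = (190.57278 − 9.93681)/2 = 90.31799 W.
|Δ| = 0.00003;  2% of max(1, |F·v|) = 1.80636.

yes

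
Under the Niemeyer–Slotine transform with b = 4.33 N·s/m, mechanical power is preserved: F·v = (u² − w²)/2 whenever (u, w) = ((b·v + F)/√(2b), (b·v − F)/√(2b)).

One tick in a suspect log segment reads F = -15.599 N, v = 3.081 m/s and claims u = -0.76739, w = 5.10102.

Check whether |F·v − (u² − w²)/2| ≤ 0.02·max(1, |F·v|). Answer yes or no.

no

F·v = (-15.599)×3.081 = -48.06052 W.
(u² − w²)/2 = (0.58889 − 26.02041)/2 = -12.71576 W.
|Δ| = 35.34476;  2% of max(1, |F·v|) = 0.96121.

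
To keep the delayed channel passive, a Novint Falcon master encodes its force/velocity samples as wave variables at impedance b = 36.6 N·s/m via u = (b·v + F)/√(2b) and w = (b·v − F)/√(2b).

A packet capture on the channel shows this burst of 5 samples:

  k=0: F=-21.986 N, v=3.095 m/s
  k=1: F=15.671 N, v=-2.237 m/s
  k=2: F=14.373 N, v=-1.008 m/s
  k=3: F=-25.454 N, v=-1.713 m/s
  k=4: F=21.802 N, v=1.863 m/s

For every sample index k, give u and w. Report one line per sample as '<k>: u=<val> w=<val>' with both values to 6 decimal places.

0: u=10.670197 w=15.809694
1: u=-7.737906 w=-11.401195
2: u=-2.632140 w=-5.992005
3: u=-10.303050 w=-4.352864
4: u=10.517877 w=5.421392

k=0: b·v=36.6×3.095=113.277000; √(2b)=8.555700; u=(113.277000+(-21.986))/8.555700=10.670197, w=(113.277000−(-21.986))/8.555700=15.809694
k=1: b·v=36.6×(-2.237)=-81.874200; √(2b)=8.555700; u=(-81.874200+15.671)/8.555700=-7.737906, w=(-81.874200−15.671)/8.555700=-11.401195
k=2: b·v=36.6×(-1.008)=-36.892800; √(2b)=8.555700; u=(-36.892800+14.373)/8.555700=-2.632140, w=(-36.892800−14.373)/8.555700=-5.992005
k=3: b·v=36.6×(-1.713)=-62.695800; √(2b)=8.555700; u=(-62.695800+(-25.454))/8.555700=-10.303050, w=(-62.695800−(-25.454))/8.555700=-4.352864
k=4: b·v=36.6×1.863=68.185800; √(2b)=8.555700; u=(68.185800+21.802)/8.555700=10.517877, w=(68.185800−21.802)/8.555700=5.421392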